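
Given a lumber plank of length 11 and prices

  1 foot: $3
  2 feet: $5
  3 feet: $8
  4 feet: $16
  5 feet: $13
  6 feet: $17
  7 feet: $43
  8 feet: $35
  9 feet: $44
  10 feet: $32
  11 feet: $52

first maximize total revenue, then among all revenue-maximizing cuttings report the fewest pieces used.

2

Let r[k] be the best obtainable value from length k. For each k, try every first piece i and keep the best of price[i] + r[k−i].
r[1] = 3
r[2] = 6  (first piece 1, then r[1]=3)
r[3] = 9  (first piece 1, then r[2]=6)
r[4] = 16
r[5] = 19  (first piece 1, then r[4]=16)
r[6] = 22  (first piece 1, then r[5]=19)
r[7] = 43
r[8] = 46  (first piece 1, then r[7]=43)
r[9] = 49  (first piece 1, then r[8]=46)
r[10] = 52  (first piece 1, then r[9]=49)
r[11] = 59  (first piece 4, then r[7]=43)
Maximum revenue is $59.
Now minimize piece count subject to staying optimal: for each k, pieces[k] = 1 + min over i with p[i]+r[k−i]=r[k] of pieces[k−i].
pieces[8] = 2
pieces[9] = 3
pieces[10] = 4
pieces[11] = 2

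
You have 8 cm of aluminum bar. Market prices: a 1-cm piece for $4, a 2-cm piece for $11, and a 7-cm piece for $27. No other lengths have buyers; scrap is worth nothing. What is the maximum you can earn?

Build r[k] bottom-up: r[k] = max over allowed piece i of (p[i] + r[k−i]).
r[1] = 4
r[2] = max(4+4, 11+0) = 11
r[3] = max(4+11, 11+4) = 15
r[4] = max(4+15, 11+11) = 22
r[5] = max(4+22, 11+15) = 26
r[6] = max(4+26, 11+22) = 33
r[7] = max(4+33, 11+26, 27+0) = 37
r[8] = max(4+37, 11+33, 27+4) = 44
One optimal cutting: 2 + 2 + 2 + 2 → $44.

44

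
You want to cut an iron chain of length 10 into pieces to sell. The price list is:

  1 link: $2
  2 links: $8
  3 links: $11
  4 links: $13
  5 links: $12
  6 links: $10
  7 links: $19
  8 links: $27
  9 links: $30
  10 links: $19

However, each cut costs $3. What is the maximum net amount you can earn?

Build r[k] bottom-up: r[k] = max over allowed piece i of (p[i] + r[k−i]) − 3 per cut.
r[1] = 2
r[2] = max(2+2-3, 8+0) = 8
r[3] = max(2+8-3, 8+2-3, 11+0) = 11
r[4] = max(2+11-3, 8+8-3, 11+2-3, 13+0) = 13
r[5] = max(2+13-3, 8+11-3, 11+8-3, 13+2-3, 12+0) = 16
r[6] = max(2+16-3, 8+13-3, 11+11-3, 13+8-3, 12+2-3, 10+0) = 19
r[7] = max(2+19-3, 8+16-3, 11+13-3, …, 10+2-3, 19+0) = 21
r[8] = max(2+21-3, 8+19-3, 11+16-3, …, 19+2-3, 27+0) = 27
r[9] = max(2+27-3, 8+21-3, 11+19-3, …, 27+2-3, 30+0) = 30
r[10] = max(2+30-3, 8+27-3, 11+21-3, …, 30+2-3, 19+0) = 32
One optimal plan: pieces 8 + 2 (1 cut) → $35 − $3 = $32.

32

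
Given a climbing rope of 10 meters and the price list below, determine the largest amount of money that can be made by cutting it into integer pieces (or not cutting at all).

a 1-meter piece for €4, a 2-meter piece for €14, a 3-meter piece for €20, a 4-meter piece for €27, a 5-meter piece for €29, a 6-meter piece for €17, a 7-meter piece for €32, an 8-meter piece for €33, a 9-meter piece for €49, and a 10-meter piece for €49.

70

Consider every possible first cut. best[k] is the best of p[i]+best[k−i] over all sellable i≤k.
best[1] = 4
best[2] = max(4+4, 14+0) = 14
best[3] = max(4+14, 14+4, 20+0) = 20
best[4] = max(4+20, 14+14, 20+4, 27+0) = 28
best[5] = max(4+28, 14+20, 20+14, 27+4, 29+0) = 34
best[6] = max(4+34, 14+28, 20+20, 27+14, 29+4, 17+0) = 42
best[7] = max(4+42, 14+34, 20+28, …, 17+4, 32+0) = 48
best[8] = max(4+48, 14+42, 20+34, …, 32+4, 33+0) = 56
best[9] = max(4+56, 14+48, 20+42, …, 33+4, 49+0) = 62
best[10] = max(4+62, 14+56, 20+48, …, 49+4, 49+0) = 70
One optimal cutting: 2 + 2 + 2 + 2 + 2 → €14 + €14 + €14 + €14 + €14 = €70.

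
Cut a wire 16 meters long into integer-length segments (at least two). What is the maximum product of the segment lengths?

324

Let m[k] be the best product for length k (with at least one cut). For each first piece i, the rest contributes max(k−i, m[k−i]).
m[2] = 1*max(1,0) = 1*1 = 1
m[3] = max(1*2, 2*1) = 2
m[4] = max(1*3, 2*2, 3*1) = 4
m[5] = max(1*4, 2*3, 3*2, 4*1) = 6
m[6] = max(1*6, 2*4, 3*3, 4*2, 5*1) = 9
m[7] = max(1*9, 2*6, 3*4, 4*3, 5*2, 6*1) = 12
m[8] = max(1*12, 2*9, 3*6, …, 6*2, 7*1) = 18
m[9] = max(1*18, 2*12, 3*9, …, 7*2, 8*1) = 27
m[10] = max(1*27, 2*18, 3*12, …, 8*2, 9*1) = 36
m[11] = max(1*36, 2*27, 3*18, …, 9*2, 10*1) = 54
m[12] = max(1*54, 2*36, 3*27, …, 10*2, 11*1) = 81
m[13] = max(1*81, 2*54, 3*36, …, 11*2, 12*1) = 108
m[14] = max(1*108, 2*81, 3*54, …, 12*2, 13*1) = 162
m[15] = max(1*162, 2*108, 3*81, …, 13*2, 14*1) = 243
m[16] = max(1*243, 2*162, 3*108, …, 14*2, 15*1) = 324
One optimal split: 3 + 3 + 3 + 3 + 2 + 2; product 3*3*3*3*2*2 = 324.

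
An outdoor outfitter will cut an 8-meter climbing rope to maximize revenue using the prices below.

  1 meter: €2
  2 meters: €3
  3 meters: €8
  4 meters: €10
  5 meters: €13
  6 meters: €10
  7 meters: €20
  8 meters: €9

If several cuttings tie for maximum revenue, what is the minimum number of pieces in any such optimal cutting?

Build r[k] bottom-up: r[k] = max over allowed piece i of (p[i] + r[k−i]).
r[1] = 2
r[2] = max(2+2, 3+0) = 4
r[3] = max(2+4, 3+2, 8+0) = 8
r[4] = max(2+8, 3+4, 8+2, 10+0) = 10
r[5] = max(2+10, 3+8, 8+4, 10+2, 13+0) = 13
r[6] = max(2+13, 3+10, 8+8, 10+4, 13+2, 10+0) = 16
r[7] = max(2+16, 3+13, 8+10, …, 10+2, 20+0) = 20
r[8] = max(2+20, 3+16, 8+13, …, 20+2, 9+0) = 22
Maximum revenue is €22.
Now minimize piece count subject to staying optimal: for each k, pieces[k] = 1 + min over i with p[i]+r[k−i]=r[k] of pieces[k−i].
pieces[5] = 1
pieces[6] = 2
pieces[7] = 1
pieces[8] = 2

2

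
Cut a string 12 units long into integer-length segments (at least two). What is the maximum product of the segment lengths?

81

Define m[k] = max over 1≤i<k of i · max(k−i, m[k−i]); the inner max lets the remainder stay uncut if that's better.
m[2] = 1×max(1,0) = 1×1 = 1
m[3] = 1×max(2,1) = 1×2 = 2
m[4] = 2×max(2,1) = 2×2 = 4
m[5] = 2×max(3,2) = 2×3 = 6
m[6] = 3×max(3,2) = 3×3 = 9
m[7] = 2×max(5,6) = 2×6 = 12
m[8] = 2×max(6,9) = 2×9 = 18
m[9] = 3×max(6,9) = 3×9 = 27
m[10] = 2×max(8,18) = 2×18 = 36
m[11] = 2×max(9,27) = 2×27 = 54
m[12] = 3×max(9,27) = 3×27 = 81
One optimal split: 3 + 3 + 3 + 3; product 3×3×3×3 = 81.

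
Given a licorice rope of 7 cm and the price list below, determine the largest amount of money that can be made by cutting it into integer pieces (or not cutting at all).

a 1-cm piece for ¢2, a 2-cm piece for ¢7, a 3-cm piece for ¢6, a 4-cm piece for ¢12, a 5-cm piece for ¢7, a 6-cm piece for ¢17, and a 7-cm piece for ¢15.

23

Let v[k] be the best obtainable value from length k. For each k, try every first piece i and keep the best of price[i] + v[k−i].
v[1] = 2
v[2] = max(2+2, 7+0) = 7
v[3] = max(2+7, 7+2, 6+0) = 9
v[4] = max(2+9, 7+7, 6+2, 12+0) = 14
v[5] = max(2+14, 7+9, 6+7, 12+2, 7+0) = 16
v[6] = max(2+16, 7+14, 6+9, 12+7, 7+2, 17+0) = 21
v[7] = max(2+21, 7+16, 6+14, …, 17+2, 15+0) = 23
One optimal cutting: 2 + 2 + 2 + 1 → ¢7 + ¢7 + ¢7 + ¢2 = ¢23.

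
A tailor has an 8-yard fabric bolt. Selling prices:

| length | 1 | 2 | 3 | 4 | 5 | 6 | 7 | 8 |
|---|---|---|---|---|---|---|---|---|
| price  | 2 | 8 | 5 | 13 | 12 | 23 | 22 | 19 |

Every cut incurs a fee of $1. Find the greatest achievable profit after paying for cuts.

Let net[k] be the best obtainable value from length k. For each k, try every first piece i and keep the best of price[i] + net[k−i] minus the 1 cut fee when i<k.
net[1] = 2
net[2] = max(2+2-1, 8+0) = 8
net[3] = max(2+8-1, 8+2-1, 5+0) = 9
net[4] = max(2+9-1, 8+8-1, 5+2-1, 13+0) = 15
net[5] = max(2+15-1, 8+9-1, 5+8-1, 13+2-1, 12+0) = 16
net[6] = max(2+16-1, 8+15-1, 5+9-1, 13+8-1, 12+2-1, 23+0) = 23
net[7] = max(2+23-1, 8+16-1, 5+15-1, …, 23+2-1, 22+0) = 24
net[8] = max(2+24-1, 8+23-1, 5+16-1, …, 22+2-1, 19+0) = 30
One optimal plan: pieces 6 + 2 (1 cut) → $31 − $1 = $30.

30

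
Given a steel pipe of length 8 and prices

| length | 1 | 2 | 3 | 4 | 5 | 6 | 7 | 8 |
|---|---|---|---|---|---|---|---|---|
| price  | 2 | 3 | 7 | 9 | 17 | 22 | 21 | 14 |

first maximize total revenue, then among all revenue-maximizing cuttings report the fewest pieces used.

3

Consider every possible first cut. r[k] is the best of p[i]+r[k−i] over all sellable i≤k.
r[1] = 2
r[2] = max(2+2, 3+0) = 4
r[3] = max(2+4, 3+2, 7+0) = 7
r[4] = max(2+7, 3+4, 7+2, 9+0) = 9
r[5] = max(2+9, 3+7, 7+4, 9+2, 17+0) = 17
r[6] = max(2+17, 3+9, 7+7, 9+4, 17+2, 22+0) = 22
r[7] = max(2+22, 3+17, 7+9, …, 22+2, 21+0) = 24
r[8] = max(2+24, 3+22, 7+17, …, 21+2, 14+0) = 26
Maximum revenue is $26.
Now minimize piece count subject to staying optimal: for each k, pieces[k] = 1 + min over i with p[i]+r[k−i]=r[k] of pieces[k−i].
pieces[5] = 1
pieces[6] = 1
pieces[7] = 2
pieces[8] = 3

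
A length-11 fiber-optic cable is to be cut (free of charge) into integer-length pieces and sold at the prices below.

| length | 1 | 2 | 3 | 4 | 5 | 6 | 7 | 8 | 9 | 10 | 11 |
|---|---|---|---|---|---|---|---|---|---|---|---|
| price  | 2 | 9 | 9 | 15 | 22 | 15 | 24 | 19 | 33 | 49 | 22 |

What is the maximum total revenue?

Build R[k] bottom-up: R[k] = max over allowed piece i of (p[i] + R[k−i]).
R[1] = 2
R[2] = 9
R[3] = 11  (first piece 1, then R[2]=9)
R[4] = 18  (first piece 2, then R[2]=9)
R[5] = 22
R[6] = 27  (first piece 2, then R[4]=18)
R[7] = 31  (first piece 2, then R[5]=22)
R[8] = 36  (first piece 2, then R[6]=27)
R[9] = 40  (first piece 2, then R[7]=31)
R[10] = 49
R[11] = 51  (first piece 1, then R[10]=49)
One optimal cutting: 10 + 1 → $49 + $2 = $51.

51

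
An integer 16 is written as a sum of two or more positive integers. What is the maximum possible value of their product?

Let m[k] be the best product for length k (with at least one cut). For each first piece i, the rest contributes max(k−i, m[k−i]).
m[2] = 1·max(1,0) = 1·1 = 1
m[3] = 1·max(2,1) = 1·2 = 2
m[4] = 2·max(2,1) = 2·2 = 4
m[5] = 2·max(3,2) = 2·3 = 6
m[6] = 3·max(3,2) = 3·3 = 9
m[7] = 2·max(5,6) = 2·6 = 12
m[8] = 2·max(6,9) = 2·9 = 18
m[9] = 3·max(6,9) = 3·9 = 27
m[10] = 2·max(8,18) = 2·18 = 36
m[11] = 2·max(9,27) = 2·27 = 54
m[12] = 3·max(9,27) = 3·27 = 81
m[13] = 2·max(11,54) = 2·54 = 108
m[14] = 2·max(12,81) = 2·81 = 162
m[15] = 3·max(12,81) = 3·81 = 243
m[16] = 2·max(14,162) = 2·162 = 324
One optimal split: 3 + 3 + 3 + 3 + 2 + 2; product 3·3·3·3·2·2 = 324.

324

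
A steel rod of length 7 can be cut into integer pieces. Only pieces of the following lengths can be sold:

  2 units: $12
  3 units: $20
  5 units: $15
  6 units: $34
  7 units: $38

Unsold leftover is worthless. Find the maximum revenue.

44

Consider every possible first cut. r[k] is the best of p[i]+r[k−i] over all sellable i≤k.
r[1] = 0
r[2] = 12
r[3] = 20
r[4] = 24  (first piece 2, then r[2]=12)
r[5] = 32  (first piece 2, then r[3]=20)
r[6] = 40  (first piece 3, then r[3]=20)
r[7] = 44  (first piece 2, then r[5]=32)
One optimal cutting: 3 + 2 + 2 → $44.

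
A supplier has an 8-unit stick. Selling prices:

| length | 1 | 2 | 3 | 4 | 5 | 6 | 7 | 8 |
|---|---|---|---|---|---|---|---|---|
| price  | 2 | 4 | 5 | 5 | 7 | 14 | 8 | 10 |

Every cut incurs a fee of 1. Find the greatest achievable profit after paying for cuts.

17

Let r[k] be the best obtainable value from length k. For each k, try every first piece i and keep the best of price[i] + r[k−i] minus the 1 cut fee when i<k.
r[1] = 2
r[2] = max(2+2-1, 4+0) = 4
r[3] = max(2+4-1, 4+2-1, 5+0) = 5
r[4] = max(2+5-1, 4+4-1, 5+2-1, 5+0) = 7
r[5] = max(2+7-1, 4+5-1, 5+4-1, 5+2-1, 7+0) = 8
r[6] = max(2+8-1, 4+7-1, 5+5-1, 5+4-1, 7+2-1, 14+0) = 14
r[7] = max(2+14-1, 4+8-1, 5+7-1, …, 14+2-1, 8+0) = 15
r[8] = max(2+15-1, 4+14-1, 5+8-1, …, 8+2-1, 10+0) = 17
One optimal plan: pieces 6 + 2 (1 cut) → 18 − 1 = 17.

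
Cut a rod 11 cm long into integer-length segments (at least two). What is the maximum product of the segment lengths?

54

Let f[k] be the best product for length k (with at least one cut). For each first piece i, the rest contributes max(k−i, f[k−i]).
f[2] = 1×max(1,0) = 1×1 = 1
f[3] = max(1×2, 2×1) = 2
f[4] = max(1×3, 2×2, 3×1) = 4
f[5] = max(1×4, 2×3, 3×2, 4×1) = 6
f[6] = max(1×6, 2×4, 3×3, 4×2, 5×1) = 9
f[7] = max(1×9, 2×6, 3×4, 4×3, 5×2, 6×1) = 12
f[8] = max(1×12, 2×9, 3×6, …, 6×2, 7×1) = 18
f[9] = max(1×18, 2×12, 3×9, …, 7×2, 8×1) = 27
f[10] = max(1×27, 2×18, 3×12, …, 8×2, 9×1) = 36
f[11] = max(1×36, 2×27, 3×18, …, 9×2, 10×1) = 54
One optimal split: 3 + 3 + 3 + 2; product 3×3×3×2 = 54.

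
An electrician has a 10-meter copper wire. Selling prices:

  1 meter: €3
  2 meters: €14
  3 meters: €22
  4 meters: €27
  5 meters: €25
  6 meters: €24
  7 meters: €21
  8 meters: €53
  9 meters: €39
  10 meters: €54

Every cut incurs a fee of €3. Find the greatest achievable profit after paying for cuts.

Build net[k] bottom-up: net[k] = max over allowed piece i of (p[i] + net[k−i]) − 3 per cut.
net[1] = 3
net[2] = 14
net[3] = 22
net[4] = 27
net[5] = 33  (first piece 2, then net[3]=22)
net[6] = 41  (first piece 3, then net[3]=22)
net[7] = 46  (first piece 3, then net[4]=27)
net[8] = 53
net[9] = 60  (first piece 3, then net[6]=41)
net[10] = 65  (first piece 3, then net[7]=46)
One optimal plan: pieces 4 + 3 + 3 (2 cuts) → €71 − €6 = €65.

65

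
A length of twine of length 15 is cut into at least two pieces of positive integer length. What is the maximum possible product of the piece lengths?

Define P[k] = max over 1≤i<k of i · max(k−i, P[k−i]); the inner max lets the remainder stay uncut if that's better.
P[2] = 1*max(1,0) = 1*1 = 1
P[3] = max(1*2, 2*1) = 2
P[4] = max(1*3, 2*2, 3*1) = 4
P[5] = max(1*4, 2*3, 3*2, 4*1) = 6
P[6] = max(1*6, 2*4, 3*3, 4*2, 5*1) = 9
P[7] = max(1*9, 2*6, 3*4, 4*3, 5*2, 6*1) = 12
P[8] = max(1*12, 2*9, 3*6, …, 6*2, 7*1) = 18
P[9] = max(1*18, 2*12, 3*9, …, 7*2, 8*1) = 27
P[10] = max(1*27, 2*18, 3*12, …, 8*2, 9*1) = 36
P[11] = max(1*36, 2*27, 3*18, …, 9*2, 10*1) = 54
P[12] = max(1*54, 2*36, 3*27, …, 10*2, 11*1) = 81
P[13] = max(1*81, 2*54, 3*36, …, 11*2, 12*1) = 108
P[14] = max(1*108, 2*81, 3*54, …, 12*2, 13*1) = 162
P[15] = max(1*162, 2*108, 3*81, …, 13*2, 14*1) = 243
One optimal split: 3 + 3 + 3 + 3 + 3; product 3*3*3*3*3 = 243.

243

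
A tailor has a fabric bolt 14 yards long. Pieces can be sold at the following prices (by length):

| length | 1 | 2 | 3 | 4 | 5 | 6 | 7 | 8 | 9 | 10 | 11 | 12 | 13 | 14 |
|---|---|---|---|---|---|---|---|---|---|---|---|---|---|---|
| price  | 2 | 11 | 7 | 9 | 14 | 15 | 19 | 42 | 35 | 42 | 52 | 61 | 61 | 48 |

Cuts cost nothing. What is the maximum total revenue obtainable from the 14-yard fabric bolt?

Consider every possible first cut. v[k] is the best of p[i]+v[k−i] over all sellable i≤k.
v[1] = 2
v[2] = 11
v[3] = 13  (first piece 1, then v[2]=11)
v[4] = 22  (first piece 2, then v[2]=11)
v[5] = 24  (first piece 1, then v[4]=22)
v[6] = 33  (first piece 2, then v[4]=22)
v[7] = 35  (first piece 1, then v[6]=33)
v[8] = 44  (first piece 2, then v[6]=33)
v[9] = 46  (first piece 1, then v[8]=44)
v[10] = 55  (first piece 2, then v[8]=44)
v[11] = 57  (first piece 1, then v[10]=55)
v[12] = 66  (first piece 2, then v[10]=55)
v[13] = 68  (first piece 1, then v[12]=66)
v[14] = 77  (first piece 2, then v[12]=66)
One optimal cutting: 2 + 2 + 2 + 2 + 2 + 2 + 2 → $11 + $11 + $11 + $11 + $11 + $11 + $11 = $77.

77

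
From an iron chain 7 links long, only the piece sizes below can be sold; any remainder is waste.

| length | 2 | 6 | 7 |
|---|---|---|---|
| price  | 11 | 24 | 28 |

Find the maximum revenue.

33

Build best[k] bottom-up: best[k] = max over allowed piece i of (p[i] + best[k−i]).
best[1] = 0
best[2] = 11
best[3] = 11
best[4] = 22  (first piece 2, then best[2]=11)
best[5] = 22
best[6] = 33  (first piece 2, then best[4]=22)
best[7] = 33
One optimal cutting: pieces 2 + 2 + 2 with 1 link of scrap → $33.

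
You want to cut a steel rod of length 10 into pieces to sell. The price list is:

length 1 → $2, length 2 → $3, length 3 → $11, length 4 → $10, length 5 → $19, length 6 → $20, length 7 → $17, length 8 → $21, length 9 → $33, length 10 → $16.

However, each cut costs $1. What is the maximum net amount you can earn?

37

Build v[k] bottom-up: v[k] = max over allowed piece i of (p[i] + v[k−i]) − 1 per cut.
v[1] = 2
v[2] = 3  (first piece 1, then v[1]=2)
v[3] = 11
v[4] = 12  (first piece 1, then v[3]=11)
v[5] = 19
v[6] = 21  (first piece 3, then v[3]=11)
v[7] = 22  (first piece 1, then v[6]=21)
v[8] = 29  (first piece 3, then v[5]=19)
v[9] = 33
v[10] = 37  (first piece 5, then v[5]=19)
One optimal plan: pieces 5 + 5 (1 cut) → $38 − $1 = $37.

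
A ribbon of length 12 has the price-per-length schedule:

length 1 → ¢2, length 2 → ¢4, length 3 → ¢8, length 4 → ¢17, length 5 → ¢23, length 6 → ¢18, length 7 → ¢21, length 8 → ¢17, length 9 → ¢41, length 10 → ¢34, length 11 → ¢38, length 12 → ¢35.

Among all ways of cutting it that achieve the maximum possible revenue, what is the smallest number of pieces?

Consider every possible first cut. r[k] is the best of p[i]+r[k−i] over all sellable i≤k.
r[1] = 2
r[2] = max(2+2, 4+0) = 4
r[3] = max(2+4, 4+2, 8+0) = 8
r[4] = max(2+8, 4+4, 8+2, 17+0) = 17
r[5] = max(2+17, 4+8, 8+4, 17+2, 23+0) = 23
r[6] = max(2+23, 4+17, 8+8, 17+4, 23+2, 18+0) = 25
r[7] = max(2+25, 4+23, 8+17, …, 18+2, 21+0) = 27
r[8] = max(2+27, 4+25, 8+23, …, 21+2, 17+0) = 34
r[9] = max(2+34, 4+27, 8+25, …, 17+2, 41+0) = 41
r[10] = max(2+41, 4+34, 8+27, …, 41+2, 34+0) = 46
r[11] = max(2+46, 4+41, 8+34, …, 34+2, 38+0) = 48
r[12] = max(2+48, 4+46, 8+41, …, 38+2, 35+0) = 51
Maximum revenue is ¢51.
Now minimize piece count subject to staying optimal: for each k, pieces[k] = 1 + min over i with p[i]+r[k−i]=r[k] of pieces[k−i].
pieces[9] = 1
pieces[10] = 2
pieces[11] = 3
pieces[12] = 3

3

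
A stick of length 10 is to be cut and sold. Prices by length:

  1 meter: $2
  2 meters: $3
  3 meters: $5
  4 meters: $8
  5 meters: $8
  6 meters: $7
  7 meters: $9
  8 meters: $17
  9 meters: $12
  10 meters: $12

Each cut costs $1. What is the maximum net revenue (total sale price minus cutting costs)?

Consider every possible first cut. r[k] is the best of p[i]+r[k−i] over all sellable i≤k, charging 1 whenever i<k.
r[1] = 2
r[2] = max(2+2-1, 3+0) = 3
r[3] = max(2+3-1, 3+2-1, 5+0) = 5
r[4] = max(2+5-1, 3+3-1, 5+2-1, 8+0) = 8
r[5] = max(2+8-1, 3+5-1, 5+3-1, 8+2-1, 8+0) = 9
r[6] = max(2+9-1, 3+8-1, 5+5-1, 8+3-1, 8+2-1, 7+0) = 10
r[7] = max(2+10-1, 3+9-1, 5+8-1, …, 7+2-1, 9+0) = 12
r[8] = max(2+12-1, 3+10-1, 5+9-1, …, 9+2-1, 17+0) = 17
r[9] = max(2+17-1, 3+12-1, 5+10-1, …, 17+2-1, 12+0) = 18
r[10] = max(2+18-1, 3+17-1, 5+12-1, …, 12+2-1, 12+0) = 19
One optimal plan: pieces 8 + 1 + 1 (2 cuts) → $21 − $2 = $19.

19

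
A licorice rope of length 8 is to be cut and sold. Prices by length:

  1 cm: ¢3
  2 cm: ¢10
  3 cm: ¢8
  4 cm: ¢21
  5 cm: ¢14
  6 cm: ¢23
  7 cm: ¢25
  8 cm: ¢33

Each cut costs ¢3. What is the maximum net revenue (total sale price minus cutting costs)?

Build net[k] bottom-up: net[k] = max over allowed piece i of (p[i] + net[k−i]) − 3 per cut.
net[1] = 3
net[2] = 10
net[3] = 10  (first piece 1, then net[2]=10)
net[4] = 21
net[5] = 21  (first piece 1, then net[4]=21)
net[6] = 28  (first piece 2, then net[4]=21)
net[7] = 28  (first piece 1, then net[6]=28)
net[8] = 39  (first piece 4, then net[4]=21)
One optimal plan: pieces 4 + 4 (1 cut) → ¢42 − ¢3 = ¢39.

39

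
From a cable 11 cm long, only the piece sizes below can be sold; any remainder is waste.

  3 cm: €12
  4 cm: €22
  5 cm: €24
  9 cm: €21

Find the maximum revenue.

Let best[k] be the best obtainable value from length k. For each k, try every first piece i and keep the best of price[i] + best[k−i].
best[1] = 0
best[2] = 0
best[3] = 12
best[4] = 22
best[5] = 24
best[6] = 24
best[7] = 34  (first piece 3, then best[4]=22)
best[8] = 44  (first piece 4, then best[4]=22)
best[9] = 46  (first piece 4, then best[5]=24)
best[10] = 48  (first piece 5, then best[5]=24)
best[11] = 56  (first piece 3, then best[8]=44)
One optimal cutting: 4 + 4 + 3 → €56.

56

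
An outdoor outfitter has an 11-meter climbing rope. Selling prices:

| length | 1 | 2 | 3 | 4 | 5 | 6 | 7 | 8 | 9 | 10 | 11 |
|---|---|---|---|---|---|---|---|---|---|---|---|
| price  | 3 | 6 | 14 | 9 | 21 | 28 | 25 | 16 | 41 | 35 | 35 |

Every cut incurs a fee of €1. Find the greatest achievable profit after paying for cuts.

Consider every possible first cut. net[k] is the best of p[i]+net[k−i] over all sellable i≤k, charging 1 whenever i<k.
net[1] = 3
net[2] = 6
net[3] = 14
net[4] = 16  (first piece 1, then net[3]=14)
net[5] = 21
net[6] = 28
net[7] = 30  (first piece 1, then net[6]=28)
net[8] = 34  (first piece 3, then net[5]=21)
net[9] = 41  (first piece 3, then net[6]=28)
net[10] = 43  (first piece 1, then net[9]=41)
net[11] = 48  (first piece 5, then net[6]=28)
One optimal plan: pieces 6 + 5 (1 cut) → €49 − €1 = €48.

48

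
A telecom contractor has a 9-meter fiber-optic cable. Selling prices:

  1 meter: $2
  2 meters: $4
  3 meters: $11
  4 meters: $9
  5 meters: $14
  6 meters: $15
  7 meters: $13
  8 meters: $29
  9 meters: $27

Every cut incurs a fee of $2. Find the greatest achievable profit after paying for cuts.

29

Consider every possible first cut. v[k] is the best of p[i]+v[k−i] over all sellable i≤k, charging 2 whenever i<k.
v[1] = 2
v[2] = max(2+2-2, 4+0) = 4
v[3] = max(2+4-2, 4+2-2, 11+0) = 11
v[4] = max(2+11-2, 4+4-2, 11+2-2, 9+0) = 11
v[5] = max(2+11-2, 4+11-2, 11+4-2, 9+2-2, 14+0) = 14
v[6] = max(2+14-2, 4+11-2, 11+11-2, 9+4-2, 14+2-2, 15+0) = 20
v[7] = max(2+20-2, 4+14-2, 11+11-2, …, 15+2-2, 13+0) = 20
v[8] = max(2+20-2, 4+20-2, 11+14-2, …, 13+2-2, 29+0) = 29
v[9] = max(2+29-2, 4+20-2, 11+20-2, …, 29+2-2, 27+0) = 29
One optimal plan: pieces 8 + 1 (1 cut) → $31 − $2 = $29.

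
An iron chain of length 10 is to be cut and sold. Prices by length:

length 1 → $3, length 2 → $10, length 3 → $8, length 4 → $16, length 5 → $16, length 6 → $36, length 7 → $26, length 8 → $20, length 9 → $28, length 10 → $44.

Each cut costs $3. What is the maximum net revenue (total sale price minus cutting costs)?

50

Consider every possible first cut. v[k] is the best of p[i]+v[k−i] over all sellable i≤k, charging 3 whenever i<k.
v[1] = 3
v[2] = 10
v[3] = 10  (first piece 1, then v[2]=10)
v[4] = 17  (first piece 2, then v[2]=10)
v[5] = 17  (first piece 1, then v[4]=17)
v[6] = 36
v[7] = 36  (first piece 1, then v[6]=36)
v[8] = 43  (first piece 2, then v[6]=36)
v[9] = 43  (first piece 1, then v[8]=43)
v[10] = 50  (first piece 2, then v[8]=43)
One optimal plan: pieces 6 + 2 + 2 (2 cuts) → $56 − $6 = $50.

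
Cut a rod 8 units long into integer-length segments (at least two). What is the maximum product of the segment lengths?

Let P[k] be the best product for length k (with at least one cut). For each first piece i, the rest contributes max(k−i, P[k−i]).
P[2] = 1×max(1,0) = 1×1 = 1
P[3] = max(1×2, 2×1) = 2
P[4] = max(1×3, 2×2, 3×1) = 4
P[5] = max(1×4, 2×3, 3×2, 4×1) = 6
P[6] = max(1×6, 2×4, 3×3, 4×2, 5×1) = 9
P[7] = max(1×9, 2×6, 3×4, 4×3, 5×2, 6×1) = 12
P[8] = max(1×12, 2×9, 3×6, …, 6×2, 7×1) = 18
One optimal split: 3 + 3 + 2; product 3×3×2 = 18.

18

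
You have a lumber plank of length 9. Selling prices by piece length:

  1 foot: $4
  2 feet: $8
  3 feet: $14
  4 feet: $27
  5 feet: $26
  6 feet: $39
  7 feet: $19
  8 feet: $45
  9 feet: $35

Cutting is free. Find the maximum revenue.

58

Let r[k] be the best obtainable value from length k. For each k, try every first piece i and keep the best of price[i] + r[k−i].
r[1] = 4
r[2] = 8  (first piece 1, then r[1]=4)
r[3] = 14
r[4] = 27
r[5] = 31  (first piece 1, then r[4]=27)
r[6] = 39
r[7] = 43  (first piece 1, then r[6]=39)
r[8] = 54  (first piece 4, then r[4]=27)
r[9] = 58  (first piece 1, then r[8]=54)
One optimal cutting: 4 + 4 + 1 → $27 + $27 + $4 = $58.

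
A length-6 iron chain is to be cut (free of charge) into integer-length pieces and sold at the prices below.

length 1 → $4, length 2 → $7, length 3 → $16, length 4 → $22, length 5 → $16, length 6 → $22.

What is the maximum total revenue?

Consider every possible first cut. R[k] is the best of p[i]+R[k−i] over all sellable i≤k.
R[1] = 4
R[2] = max(4+4, 7+0) = 8
R[3] = max(4+8, 7+4, 16+0) = 16
R[4] = max(4+16, 7+8, 16+4, 22+0) = 22
R[5] = max(4+22, 7+16, 16+8, 22+4, 16+0) = 26
R[6] = max(4+26, 7+22, 16+16, 22+8, 16+4, 22+0) = 32
One optimal cutting: 3 + 3 → $16 + $16 = $32.

32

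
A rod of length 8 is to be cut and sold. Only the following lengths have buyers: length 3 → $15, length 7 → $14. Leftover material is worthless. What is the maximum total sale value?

30

Let r[k] be the best obtainable value from length k. For each k, try every first piece i and keep the best of price[i] + r[k−i].
r[1] = 0
r[2] = 0
r[3] = 15
r[4] = 15
r[5] = 15
r[6] = 30  (first piece 3, then r[3]=15)
r[7] = 30
r[8] = 30
One optimal cutting: pieces 3 + 3 with 2 units of scrap → $30.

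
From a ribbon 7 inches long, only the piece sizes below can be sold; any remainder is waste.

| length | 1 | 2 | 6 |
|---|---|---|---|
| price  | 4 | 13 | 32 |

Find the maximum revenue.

43

Consider every possible first cut. best[k] is the best of p[i]+best[k−i] over all sellable i≤k.
best[1] = 4
best[2] = max(4+4, 13+0) = 13
best[3] = max(4+13, 13+4) = 17
best[4] = max(4+17, 13+13) = 26
best[5] = max(4+26, 13+17) = 30
best[6] = max(4+30, 13+26, 32+0) = 39
best[7] = max(4+39, 13+30, 32+4) = 43
One optimal cutting: 2 + 2 + 2 + 1 → ¢43.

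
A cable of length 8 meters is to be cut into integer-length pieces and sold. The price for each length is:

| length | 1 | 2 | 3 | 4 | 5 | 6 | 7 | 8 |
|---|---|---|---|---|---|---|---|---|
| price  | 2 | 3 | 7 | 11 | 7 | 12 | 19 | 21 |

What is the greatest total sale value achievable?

Let v[k] be the best obtainable value from length k. For each k, try every first piece i and keep the best of price[i] + v[k−i].
v[1] = 2
v[2] = max(2+2, 3+0) = 4
v[3] = max(2+4, 3+2, 7+0) = 7
v[4] = max(2+7, 3+4, 7+2, 11+0) = 11
v[5] = max(2+11, 3+7, 7+4, 11+2, 7+0) = 13
v[6] = max(2+13, 3+11, 7+7, 11+4, 7+2, 12+0) = 15
v[7] = max(2+15, 3+13, 7+11, …, 12+2, 19+0) = 19
v[8] = max(2+19, 3+15, 7+13, …, 19+2, 21+0) = 22
One optimal cutting: 4 + 4 → €11 + €11 = €22.

22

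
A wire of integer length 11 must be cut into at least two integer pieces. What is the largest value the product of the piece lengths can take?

54

Fill prod[k] for k=2..11: at each k try every first piece i and multiply by the better of (k−i) uncut or prod[k−i].
prod[2] = 1×max(1,0) = 1×1 = 1
prod[3] = max(1×2, 2×1) = 2
prod[4] = max(1×3, 2×2, 3×1) = 4
prod[5] = max(1×4, 2×3, 3×2, 4×1) = 6
prod[6] = max(1×6, 2×4, 3×3, 4×2, 5×1) = 9
prod[7] = max(1×9, 2×6, 3×4, 4×3, 5×2, 6×1) = 12
prod[8] = max(1×12, 2×9, 3×6, …, 6×2, 7×1) = 18
prod[9] = max(1×18, 2×12, 3×9, …, 7×2, 8×1) = 27
prod[10] = max(1×27, 2×18, 3×12, …, 8×2, 9×1) = 36
prod[11] = max(1×36, 2×27, 3×18, …, 9×2, 10×1) = 54
One optimal split: 3 + 3 + 3 + 2; product 3×3×3×2 = 54.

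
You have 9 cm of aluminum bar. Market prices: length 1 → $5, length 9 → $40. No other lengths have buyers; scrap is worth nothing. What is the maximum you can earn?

45

Build r[k] bottom-up: r[k] = max over allowed piece i of (p[i] + r[k−i]).
r[1] = 5
r[2] = 10  (first piece 1, then r[1]=5)
r[3] = 15  (first piece 1, then r[2]=10)
r[4] = 20  (first piece 1, then r[3]=15)
r[5] = 25  (first piece 1, then r[4]=20)
r[6] = 30  (first piece 1, then r[5]=25)
r[7] = 35  (first piece 1, then r[6]=30)
r[8] = 40  (first piece 1, then r[7]=35)
r[9] = max(5+40, 40+0) = 45
One optimal cutting: 1 + 1 + 1 + 1 + 1 + 1 + 1 + 1 + 1 → $45.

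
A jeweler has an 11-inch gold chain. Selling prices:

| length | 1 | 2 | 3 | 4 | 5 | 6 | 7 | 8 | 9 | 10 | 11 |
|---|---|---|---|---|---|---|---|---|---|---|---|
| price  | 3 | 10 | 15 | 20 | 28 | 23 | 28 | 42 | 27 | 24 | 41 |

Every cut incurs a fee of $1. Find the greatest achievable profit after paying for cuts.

57

Let net[k] be the best obtainable value from length k. For each k, try every first piece i and keep the best of price[i] + net[k−i] minus the 1 cut fee when i<k.
net[1] = 3
net[2] = max(3+3-1, 10+0) = 10
net[3] = max(3+10-1, 10+3-1, 15+0) = 15
net[4] = max(3+15-1, 10+10-1, 15+3-1, 20+0) = 20
net[5] = max(3+20-1, 10+15-1, 15+10-1, 20+3-1, 28+0) = 28
net[6] = max(3+28-1, 10+20-1, 15+15-1, 20+10-1, 28+3-1, 23+0) = 30
net[7] = max(3+30-1, 10+28-1, 15+20-1, …, 23+3-1, 28+0) = 37
net[8] = max(3+37-1, 10+30-1, 15+28-1, …, 28+3-1, 42+0) = 42
net[9] = max(3+42-1, 10+37-1, 15+30-1, …, 42+3-1, 27+0) = 47
net[10] = max(3+47-1, 10+42-1, 15+37-1, …, 27+3-1, 24+0) = 55
net[11] = max(3+55-1, 10+47-1, 15+42-1, …, 24+3-1, 41+0) = 57
One optimal plan: pieces 5 + 5 + 1 (2 cuts) → $59 − $2 = $57.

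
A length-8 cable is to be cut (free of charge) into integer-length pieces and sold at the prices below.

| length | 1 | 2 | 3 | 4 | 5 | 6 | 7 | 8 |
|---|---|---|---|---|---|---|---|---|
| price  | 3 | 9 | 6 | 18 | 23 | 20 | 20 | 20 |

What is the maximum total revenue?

Consider every possible first cut. r[k] is the best of p[i]+r[k−i] over all sellable i≤k.
r[1] = 3
r[2] = 9
r[3] = 12  (first piece 1, then r[2]=9)
r[4] = 18  (first piece 2, then r[2]=9)
r[5] = 23
r[6] = 27  (first piece 2, then r[4]=18)
r[7] = 32  (first piece 2, then r[5]=23)
r[8] = 36  (first piece 2, then r[6]=27)
One optimal cutting: 2 + 2 + 2 + 2 → €9 + €9 + €9 + €9 = €36.

36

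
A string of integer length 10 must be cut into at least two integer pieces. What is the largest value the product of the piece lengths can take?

Fill P[k] for k=2..10: at each k try every first piece i and multiply by the better of (k−i) uncut or P[k−i].
Small cases: P[2]=1, P[3]=2.
P[4] = max(1×3, 2×2, 3×1) = 4
P[5] = max(1×4, 2×3, 3×2, 4×1) = 6
P[6] = max(1×6, 2×4, 3×3, 4×2, 5×1) = 9
P[7] = max(1×9, 2×6, 3×4, 4×3, 5×2, 6×1) = 12
P[8] = max(1×12, 2×9, 3×6, …, 6×2, 7×1) = 18
P[9] = max(1×18, 2×12, 3×9, …, 7×2, 8×1) = 27
P[10] = max(1×27, 2×18, 3×12, …, 8×2, 9×1) = 36
One optimal split: 3 + 3 + 2 + 2; product 3×3×2×2 = 36.

36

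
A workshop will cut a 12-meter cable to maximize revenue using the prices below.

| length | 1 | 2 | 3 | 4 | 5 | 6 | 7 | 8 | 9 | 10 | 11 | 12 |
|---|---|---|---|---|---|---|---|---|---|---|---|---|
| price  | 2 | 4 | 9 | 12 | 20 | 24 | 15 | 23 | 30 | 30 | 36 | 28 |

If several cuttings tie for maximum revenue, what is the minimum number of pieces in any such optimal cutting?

2

Let r[k] be the best obtainable value from length k. For each k, try every first piece i and keep the best of price[i] + r[k−i].
r[1] = 2
r[2] = max(2+2, 4+0) = 4
r[3] = max(2+4, 4+2, 9+0) = 9
r[4] = max(2+9, 4+4, 9+2, 12+0) = 12
r[5] = max(2+12, 4+9, 9+4, 12+2, 20+0) = 20
r[6] = max(2+20, 4+12, 9+9, 12+4, 20+2, 24+0) = 24
r[7] = max(2+24, 4+20, 9+12, …, 24+2, 15+0) = 26
r[8] = max(2+26, 4+24, 9+20, …, 15+2, 23+0) = 29
r[9] = max(2+29, 4+26, 9+24, …, 23+2, 30+0) = 33
r[10] = max(2+33, 4+29, 9+26, …, 30+2, 30+0) = 40
r[11] = max(2+40, 4+33, 9+29, …, 30+2, 36+0) = 44
r[12] = max(2+44, 4+40, 9+33, …, 36+2, 28+0) = 48
Maximum revenue is $48.
Now minimize piece count subject to staying optimal: for each k, pieces[k] = 1 + min over i with p[i]+r[k−i]=r[k] of pieces[k−i].
pieces[9] = 2
pieces[10] = 2
pieces[11] = 2
pieces[12] = 2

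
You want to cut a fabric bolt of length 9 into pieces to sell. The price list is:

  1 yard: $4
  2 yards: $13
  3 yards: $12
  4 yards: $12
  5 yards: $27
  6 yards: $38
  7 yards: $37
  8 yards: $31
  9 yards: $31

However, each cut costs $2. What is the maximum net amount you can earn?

Build v[k] bottom-up: v[k] = max over allowed piece i of (p[i] + v[k−i]) − 2 per cut.
v[1] = 4
v[2] = max(4+4-2, 13+0) = 13
v[3] = max(4+13-2, 13+4-2, 12+0) = 15
v[4] = max(4+15-2, 13+13-2, 12+4-2, 12+0) = 24
v[5] = max(4+24-2, 13+15-2, 12+13-2, 12+4-2, 27+0) = 27
v[6] = max(4+27-2, 13+24-2, 12+15-2, 12+13-2, 27+4-2, 38+0) = 38
v[7] = max(4+38-2, 13+27-2, 12+24-2, …, 38+4-2, 37+0) = 40
v[8] = max(4+40-2, 13+38-2, 12+27-2, …, 37+4-2, 31+0) = 49
v[9] = max(4+49-2, 13+40-2, 12+38-2, …, 31+4-2, 31+0) = 51
One optimal plan: pieces 6 + 2 + 1 (2 cuts) → $55 − $4 = $51.

51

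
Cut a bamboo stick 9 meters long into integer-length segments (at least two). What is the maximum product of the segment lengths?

27

Fill m[k] for k=2..9: at each k try every first piece i and multiply by the better of (k−i) uncut or m[k−i].
m[2] = 1×max(1,0) = 1×1 = 1
m[3] = 1×max(2,1) = 1×2 = 2
m[4] = 2×max(2,1) = 2×2 = 4
m[5] = 2×max(3,2) = 2×3 = 6
m[6] = 3×max(3,2) = 3×3 = 9
m[7] = 2×max(5,6) = 2×6 = 12
m[8] = 2×max(6,9) = 2×9 = 18
m[9] = 3×max(6,9) = 3×9 = 27
One optimal split: 3 + 3 + 3; product 3×3×3 = 27.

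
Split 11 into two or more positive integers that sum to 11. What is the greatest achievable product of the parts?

54

Define f[k] = max over 1≤i<k of i · max(k−i, f[k−i]); the inner max lets the remainder stay uncut if that's better.
Small cases: f[2]=1, f[3]=2, f[4]=4, f[5]=6, f[6]=9.
f[7] = 2·max(5,6) = 2·6 = 12
f[8] = 2·max(6,9) = 2·9 = 18
f[9] = 3·max(6,9) = 3·9 = 27
f[10] = 2·max(8,18) = 2·18 = 36
f[11] = 2·max(9,27) = 2·27 = 54
One optimal split: 3 + 3 + 3 + 2; product 3·3·3·2 = 54.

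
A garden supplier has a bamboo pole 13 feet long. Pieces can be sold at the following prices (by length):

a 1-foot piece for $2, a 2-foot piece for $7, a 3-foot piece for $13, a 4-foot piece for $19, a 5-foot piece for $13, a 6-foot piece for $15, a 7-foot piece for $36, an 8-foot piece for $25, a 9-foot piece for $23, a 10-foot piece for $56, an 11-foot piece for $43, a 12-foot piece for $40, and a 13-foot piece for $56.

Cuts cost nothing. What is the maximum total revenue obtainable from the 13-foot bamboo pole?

Let best[k] be the best obtainable value from length k. For each k, try every first piece i and keep the best of price[i] + best[k−i].
best[1] = 2
best[2] = max(2+2, 7+0) = 7
best[3] = max(2+7, 7+2, 13+0) = 13
best[4] = max(2+13, 7+7, 13+2, 19+0) = 19
best[5] = max(2+19, 7+13, 13+7, 19+2, 13+0) = 21
best[6] = max(2+21, 7+19, 13+13, 19+7, 13+2, 15+0) = 26
best[7] = max(2+26, 7+21, 13+19, …, 15+2, 36+0) = 36
best[8] = max(2+36, 7+26, 13+21, …, 36+2, 25+0) = 38
best[9] = max(2+38, 7+36, 13+26, …, 25+2, 23+0) = 43
best[10] = max(2+43, 7+38, 13+36, …, 23+2, 56+0) = 56
best[11] = max(2+56, 7+43, 13+38, …, 56+2, 43+0) = 58
best[12] = max(2+58, 7+56, 13+43, …, 43+2, 40+0) = 63
best[13] = max(2+63, 7+58, 13+56, …, 40+2, 56+0) = 69
One optimal cutting: 10 + 3 → $56 + $13 = $69.

69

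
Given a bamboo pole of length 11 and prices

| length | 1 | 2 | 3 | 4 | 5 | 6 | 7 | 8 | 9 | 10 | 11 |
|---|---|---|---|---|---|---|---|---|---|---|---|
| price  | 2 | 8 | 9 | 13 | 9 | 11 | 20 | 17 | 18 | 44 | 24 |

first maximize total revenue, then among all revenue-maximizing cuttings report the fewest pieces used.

2

Build r[k] bottom-up: r[k] = max over allowed piece i of (p[i] + r[k−i]).
r[1] = 2
r[2] = max(2+2, 8+0) = 8
r[3] = max(2+8, 8+2, 9+0) = 10
r[4] = max(2+10, 8+8, 9+2, 13+0) = 16
r[5] = max(2+16, 8+10, 9+8, 13+2, 9+0) = 18
r[6] = max(2+18, 8+16, 9+10, 13+8, 9+2, 11+0) = 24
r[7] = max(2+24, 8+18, 9+16, …, 11+2, 20+0) = 26
r[8] = max(2+26, 8+24, 9+18, …, 20+2, 17+0) = 32
r[9] = max(2+32, 8+26, 9+24, …, 17+2, 18+0) = 34
r[10] = max(2+34, 8+32, 9+26, …, 18+2, 44+0) = 44
r[11] = max(2+44, 8+34, 9+32, …, 44+2, 24+0) = 46
Maximum revenue is $46.
Now minimize piece count subject to staying optimal: for each k, pieces[k] = 1 + min over i with p[i]+r[k−i]=r[k] of pieces[k−i].
pieces[8] = 4
pieces[9] = 5
pieces[10] = 1
pieces[11] = 2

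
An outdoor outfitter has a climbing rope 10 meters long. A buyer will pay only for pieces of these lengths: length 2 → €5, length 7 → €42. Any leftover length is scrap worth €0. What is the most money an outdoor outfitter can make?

Let best[k] be the best obtainable value from length k. For each k, try every first piece i and keep the best of price[i] + best[k−i].
best[1] = 0
best[2] = 5
best[3] = 5
best[4] = 10  (first piece 2, then best[2]=5)
best[5] = 10
best[6] = 15  (first piece 2, then best[4]=10)
best[7] = 42
best[8] = 42
best[9] = 47  (first piece 2, then best[7]=42)
best[10] = 47
One optimal cutting: pieces 7 + 2 with 1 meter of scrap → €47.

47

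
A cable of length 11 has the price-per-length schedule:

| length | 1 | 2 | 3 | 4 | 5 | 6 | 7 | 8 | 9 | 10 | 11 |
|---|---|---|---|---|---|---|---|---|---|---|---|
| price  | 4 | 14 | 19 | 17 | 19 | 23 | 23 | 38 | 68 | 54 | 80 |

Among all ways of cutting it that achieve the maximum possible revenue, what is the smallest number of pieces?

Build r[k] bottom-up: r[k] = max over allowed piece i of (p[i] + r[k−i]).
r[1] = 4
r[2] = max(4+4, 14+0) = 14
r[3] = max(4+14, 14+4, 19+0) = 19
r[4] = max(4+19, 14+14, 19+4, 17+0) = 28
r[5] = max(4+28, 14+19, 19+14, 17+4, 19+0) = 33
r[6] = max(4+33, 14+28, 19+19, 17+14, 19+4, 23+0) = 42
r[7] = max(4+42, 14+33, 19+28, …, 23+4, 23+0) = 47
r[8] = max(4+47, 14+42, 19+33, …, 23+4, 38+0) = 56
r[9] = max(4+56, 14+47, 19+42, …, 38+4, 68+0) = 68
r[10] = max(4+68, 14+56, 19+47, …, 68+4, 54+0) = 72
r[11] = max(4+72, 14+68, 19+56, …, 54+4, 80+0) = 82
Maximum revenue is $82.
Now minimize piece count subject to staying optimal: for each k, pieces[k] = 1 + min over i with p[i]+r[k−i]=r[k] of pieces[k−i].
pieces[8] = 4
pieces[9] = 1
pieces[10] = 2
pieces[11] = 2

2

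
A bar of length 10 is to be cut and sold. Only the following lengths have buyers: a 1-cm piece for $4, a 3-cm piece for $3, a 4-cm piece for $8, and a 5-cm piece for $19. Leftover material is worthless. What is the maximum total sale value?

Consider every possible first cut. best[k] is the best of p[i]+best[k−i] over all sellable i≤k.
best[1] = 4
best[2] = 8  (first piece 1, then best[1]=4)
best[3] = max(4+8, 3+0) = 12
best[4] = max(4+12, 3+4, 8+0) = 16
best[5] = max(4+16, 3+8, 8+4, 19+0) = 20
best[6] = max(4+20, 3+12, 8+8, 19+4) = 24
best[7] = max(4+24, 3+16, 8+12, 19+8) = 28
best[8] = max(4+28, 3+20, 8+16, 19+12) = 32
best[9] = max(4+32, 3+24, 8+20, 19+16) = 36
best[10] = max(4+36, 3+28, 8+24, 19+20) = 40
One optimal cutting: 1 + 1 + 1 + 1 + 1 + 1 + 1 + 1 + 1 + 1 → $40.

40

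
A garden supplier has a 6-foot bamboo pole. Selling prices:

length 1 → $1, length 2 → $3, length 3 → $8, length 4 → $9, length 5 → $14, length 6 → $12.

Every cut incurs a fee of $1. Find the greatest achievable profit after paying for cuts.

15

Consider every possible first cut. r[k] is the best of p[i]+r[k−i] over all sellable i≤k, charging 1 whenever i<k.
r[1] = 1
r[2] = 3
r[3] = 8
r[4] = 9
r[5] = 14
r[6] = 15  (first piece 3, then r[3]=8)
One optimal plan: pieces 3 + 3 (1 cut) → $16 − $1 = $15.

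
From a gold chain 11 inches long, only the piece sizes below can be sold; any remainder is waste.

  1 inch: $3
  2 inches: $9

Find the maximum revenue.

48

Let r[k] be the best obtainable value from length k. For each k, try every first piece i and keep the best of price[i] + r[k−i].
r[1] = 3
r[2] = 9
r[3] = 12  (first piece 1, then r[2]=9)
r[4] = 18  (first piece 2, then r[2]=9)
r[5] = 21  (first piece 1, then r[4]=18)
r[6] = 27  (first piece 2, then r[4]=18)
r[7] = 30  (first piece 1, then r[6]=27)
r[8] = 36  (first piece 2, then r[6]=27)
r[9] = 39  (first piece 1, then r[8]=36)
r[10] = 45  (first piece 2, then r[8]=36)
r[11] = 48  (first piece 1, then r[10]=45)
One optimal cutting: 2 + 2 + 2 + 2 + 2 + 1 → $48.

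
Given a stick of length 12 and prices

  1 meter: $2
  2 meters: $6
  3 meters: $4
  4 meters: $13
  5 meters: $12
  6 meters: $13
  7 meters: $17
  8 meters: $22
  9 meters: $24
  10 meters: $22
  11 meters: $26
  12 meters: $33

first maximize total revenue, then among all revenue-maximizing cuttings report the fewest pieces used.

Let r[k] be the best obtainable value from length k. For each k, try every first piece i and keep the best of price[i] + r[k−i].
r[1] = 2
r[2] = max(2+2, 6+0) = 6
r[3] = max(2+6, 6+2, 4+0) = 8
r[4] = max(2+8, 6+6, 4+2, 13+0) = 13
r[5] = max(2+13, 6+8, 4+6, 13+2, 12+0) = 15
r[6] = max(2+15, 6+13, 4+8, 13+6, 12+2, 13+0) = 19
r[7] = max(2+19, 6+15, 4+13, …, 13+2, 17+0) = 21
r[8] = max(2+21, 6+19, 4+15, …, 17+2, 22+0) = 26
r[9] = max(2+26, 6+21, 4+19, …, 22+2, 24+0) = 28
r[10] = max(2+28, 6+26, 4+21, …, 24+2, 22+0) = 32
r[11] = max(2+32, 6+28, 4+26, …, 22+2, 26+0) = 34
r[12] = max(2+34, 6+32, 4+28, …, 26+2, 33+0) = 39
Maximum revenue is $39.
Now minimize piece count subject to staying optimal: for each k, pieces[k] = 1 + min over i with p[i]+r[k−i]=r[k] of pieces[k−i].
pieces[9] = 3
pieces[10] = 3
pieces[11] = 4
pieces[12] = 3

3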